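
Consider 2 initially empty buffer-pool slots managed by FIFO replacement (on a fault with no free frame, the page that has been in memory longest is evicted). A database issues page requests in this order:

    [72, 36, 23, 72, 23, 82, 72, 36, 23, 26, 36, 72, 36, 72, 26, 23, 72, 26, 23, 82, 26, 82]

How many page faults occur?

72 -> miss, frames (72)
36 -> miss, frames (72 36)
23 -> miss, evict 72, frames (36 23)
72 -> miss, evict 36, frames (23 72)
23 -> hit
82 -> miss, evict 23, frames (72 82)
72 -> hit
36 -> miss, evict 72, frames (82 36)
23 -> miss, evict 82, frames (36 23)
26 -> miss, evict 36, frames (23 26)
36 -> miss, evict 23, frames (26 36)
72 -> miss, evict 26, frames (36 72)
36 -> hit
72 -> hit
26 -> miss, evict 36, frames (72 26)
23 -> miss, evict 72, frames (26 23)
72 -> miss, evict 26, frames (23 72)
26 -> miss, evict 23, frames (72 26)
23 -> miss, evict 72, frames (26 23)
82 -> miss, evict 26, frames (23 82)
26 -> miss, evict 23, frames (82 26)
82 -> hit
Page faults: 17.

17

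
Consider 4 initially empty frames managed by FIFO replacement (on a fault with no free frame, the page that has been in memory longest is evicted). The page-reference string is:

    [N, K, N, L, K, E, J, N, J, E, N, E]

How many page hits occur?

6

N → miss, frames {N}
K → miss, frames {N,K}
N → hit
L → miss, frames {N,K,L}
K → hit
E → miss, frames {N,K,L,E}
J → miss, evict N, frames {K,L,E,J}
N → miss, evict K, frames {L,E,J,N}
J → hit
E → hit
N → hit
E → hit
Hits: 6.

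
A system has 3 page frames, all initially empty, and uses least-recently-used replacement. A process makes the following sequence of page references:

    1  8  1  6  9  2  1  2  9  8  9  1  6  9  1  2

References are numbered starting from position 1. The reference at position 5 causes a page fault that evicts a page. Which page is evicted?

8

pos 1: 1: fault, frames [1]
pos 2: 8: fault, frames [1, 8]
pos 3: 1: hit
pos 4: 6: fault, frames [8, 1, 6]
pos 5: 9: fault, evict 8, frames [1, 6, 9]
At position 5, page 8 is evicted.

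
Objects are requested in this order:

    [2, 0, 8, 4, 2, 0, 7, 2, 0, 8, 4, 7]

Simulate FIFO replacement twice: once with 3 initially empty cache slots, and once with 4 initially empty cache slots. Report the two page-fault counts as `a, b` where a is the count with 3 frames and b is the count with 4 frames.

9, 10

3 frames: F F F F F F F . . F F . → 9 faults.
4 frames: F F F F . . F F F F F F → 10 faults.
10 > 9: adding a frame increased faults — Belady's anomaly.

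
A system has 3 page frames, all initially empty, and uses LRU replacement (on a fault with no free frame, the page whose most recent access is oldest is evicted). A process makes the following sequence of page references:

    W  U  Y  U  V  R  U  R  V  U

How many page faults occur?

W -> miss, frames (W)
U -> miss, frames (W U)
Y -> miss, frames (W U Y)
U -> hit
V -> miss, evict W, frames (Y U V)
R -> miss, evict Y, frames (U V R)
U -> hit
R -> hit
V -> hit
U -> hit
Page faults: 5.

5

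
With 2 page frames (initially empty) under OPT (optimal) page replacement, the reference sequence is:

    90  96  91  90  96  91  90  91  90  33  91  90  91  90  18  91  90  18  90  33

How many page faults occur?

90: fault, frames (90)
96: fault, frames (90 96)
91: fault, evict 96, frames (90 91)
90: hit
96: fault, evict 90, frames (91 96)
91: hit
90: fault, evict 96, frames (91 90)
91: hit
90: hit
33: fault, evict 90, frames (91 33)
91: hit
90: fault, evict 33, frames (91 90)
91: hit
90: hit
18: fault, evict 90, frames (91 18)
91: hit
90: fault, evict 91, frames (18 90)
18: hit
90: hit
33: fault, evict 90, frames (18 33)
Page faults: 10.

10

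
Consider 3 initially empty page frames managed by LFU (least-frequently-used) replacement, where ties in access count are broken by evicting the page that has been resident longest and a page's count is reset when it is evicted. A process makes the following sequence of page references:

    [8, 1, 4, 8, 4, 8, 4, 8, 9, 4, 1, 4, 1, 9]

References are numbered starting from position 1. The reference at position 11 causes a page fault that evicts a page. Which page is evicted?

9

pos 1: 8 → miss, frames (8)
pos 2: 1 → miss, frames (8 1)
pos 3: 4 → miss, frames (8 1 4)
pos 4: 8 → hit
pos 5: 4 → hit
pos 6: 8 → hit
pos 7: 4 → hit
pos 8: 8 → hit
pos 9: 9 → miss, evict 1, frames (8 4 9)
pos 10: 4 → hit
pos 11: 1 → miss, evict 9, frames (8 4 1)
At position 11, page 9 is evicted.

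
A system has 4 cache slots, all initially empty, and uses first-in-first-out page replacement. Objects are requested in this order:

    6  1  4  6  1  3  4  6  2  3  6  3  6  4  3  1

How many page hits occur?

9

6: fault, frames [6]
1: fault, frames [6, 1]
4: fault, frames [6, 1, 4]
6: hit
1: hit
3: fault, frames [6, 1, 4, 3]
4: hit
6: hit
2: fault, evict 6, frames [1, 4, 3, 2]
3: hit
6: fault, evict 1, frames [4, 3, 2, 6]
3: hit
6: hit
4: hit
3: hit
1: fault, evict 4, frames [3, 2, 6, 1]
Hits: 9.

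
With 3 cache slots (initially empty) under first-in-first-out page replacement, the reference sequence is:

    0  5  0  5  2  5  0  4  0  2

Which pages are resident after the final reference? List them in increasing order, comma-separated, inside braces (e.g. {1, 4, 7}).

0 -> miss, frames [0]
5 -> miss, frames [0, 5]
0 -> hit
5 -> hit
2 -> miss, frames [0, 5, 2]
5 -> hit
0 -> hit
4 -> miss, evict 0, frames [5, 2, 4]
0 -> miss, evict 5, frames [2, 4, 0]
2 -> hit

{0, 2, 4}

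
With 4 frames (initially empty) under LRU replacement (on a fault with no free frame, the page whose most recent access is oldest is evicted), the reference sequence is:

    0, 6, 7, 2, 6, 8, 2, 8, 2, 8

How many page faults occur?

5

0 -> fault, frames {0}
6 -> fault, frames {0,6}
7 -> fault, frames {0,6,7}
2 -> fault, frames {0,6,7,2}
6 -> hit
8 -> fault, evict 0, frames {7,2,6,8}
2 -> hit
8 -> hit
2 -> hit
8 -> hit
Page faults: 5.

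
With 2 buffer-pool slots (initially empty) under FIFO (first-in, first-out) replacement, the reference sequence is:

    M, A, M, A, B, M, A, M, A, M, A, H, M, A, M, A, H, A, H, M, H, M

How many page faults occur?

M -> miss, frames [M]
A -> miss, frames [M, A]
M -> hit
A -> hit
B -> miss, evict M, frames [A, B]
M -> miss, evict A, frames [B, M]
A -> miss, evict B, frames [M, A]
M -> hit
A -> hit
M -> hit
A -> hit
H -> miss, evict M, frames [A, H]
M -> miss, evict A, frames [H, M]
A -> miss, evict H, frames [M, A]
M -> hit
A -> hit
H -> miss, evict M, frames [A, H]
A -> hit
H -> hit
M -> miss, evict A, frames [H, M]
H -> hit
M -> hit
Page faults: 10.

10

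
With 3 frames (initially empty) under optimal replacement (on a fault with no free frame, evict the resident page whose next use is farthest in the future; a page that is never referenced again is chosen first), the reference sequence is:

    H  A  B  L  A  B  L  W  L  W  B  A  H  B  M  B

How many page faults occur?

H -> miss, frames {H}
A -> miss, frames {H,A}
B -> miss, frames {H,A,B}
L -> miss, evict H, frames {A,B,L}
A -> hit
B -> hit
L -> hit
W -> miss, evict A, frames {B,L,W}
L -> hit
W -> hit
B -> hit
A -> miss, evict W, frames {B,L,A}
H -> miss, evict A, frames {B,L,H}
B -> hit
M -> miss, evict H, frames {B,L,M}
B -> hit
Page faults: 8.

8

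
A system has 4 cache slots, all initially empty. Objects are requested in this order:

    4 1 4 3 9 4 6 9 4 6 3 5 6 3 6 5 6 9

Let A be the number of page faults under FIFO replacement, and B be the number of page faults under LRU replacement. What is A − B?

Under FIFO: F F . F F . F . F . . F . F . . . F → 9 faults.
Under LRU: F F . F F . F . . . . F . . . . . F → 7 faults.
A − B = 9 − 7 = 2.

2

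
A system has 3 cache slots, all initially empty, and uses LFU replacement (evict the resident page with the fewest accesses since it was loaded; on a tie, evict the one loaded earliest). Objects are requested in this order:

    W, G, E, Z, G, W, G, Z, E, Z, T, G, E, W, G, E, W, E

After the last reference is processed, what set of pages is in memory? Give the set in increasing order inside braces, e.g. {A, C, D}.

W -> fault, frames (W)
G -> fault, frames (W G)
E -> fault, frames (W G E)
Z -> fault, evict W, frames (G E Z)
G -> hit
W -> fault, evict E, frames (G Z W)
G -> hit
Z -> hit
E -> fault, evict W, frames (G Z E)
Z -> hit
T -> fault, evict E, frames (G Z T)
G -> hit
E -> fault, evict T, frames (G Z E)
W -> fault, evict E, frames (G Z W)
G -> hit
E -> fault, evict W, frames (G Z E)
W -> fault, evict E, frames (G Z W)
E -> fault, evict W, frames (G Z E)

{E, G, Z}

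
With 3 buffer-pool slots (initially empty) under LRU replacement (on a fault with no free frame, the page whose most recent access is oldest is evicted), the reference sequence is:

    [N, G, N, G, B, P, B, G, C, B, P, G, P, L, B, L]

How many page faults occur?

N -> miss, frames [N]
G -> miss, frames [N, G]
N -> hit
G -> hit
B -> miss, frames [N, G, B]
P -> miss, evict N, frames [G, B, P]
B -> hit
G -> hit
C -> miss, evict P, frames [B, G, C]
B -> hit
P -> miss, evict G, frames [C, B, P]
G -> miss, evict C, frames [B, P, G]
P -> hit
L -> miss, evict B, frames [G, P, L]
B -> miss, evict G, frames [P, L, B]
L -> hit
Page faults: 9.

9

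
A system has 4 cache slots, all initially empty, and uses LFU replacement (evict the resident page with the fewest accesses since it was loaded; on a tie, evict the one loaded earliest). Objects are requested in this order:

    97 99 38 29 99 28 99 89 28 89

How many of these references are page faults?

97 -> fault, frames [97]
99 -> fault, frames [97, 99]
38 -> fault, frames [97, 99, 38]
29 -> fault, frames [97, 99, 38, 29]
99 -> hit
28 -> fault, evict 97, frames [99, 38, 29, 28]
99 -> hit
89 -> fault, evict 38, frames [99, 29, 28, 89]
28 -> hit
89 -> hit
Page faults: 6.

6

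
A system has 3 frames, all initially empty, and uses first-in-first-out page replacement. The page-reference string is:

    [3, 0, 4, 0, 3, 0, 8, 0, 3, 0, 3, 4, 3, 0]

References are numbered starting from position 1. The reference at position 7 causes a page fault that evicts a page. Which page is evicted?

3

pos 1: 3: miss, frames {3}
pos 2: 0: miss, frames {3,0}
pos 3: 4: miss, frames {3,0,4}
pos 4: 0: hit
pos 5: 3: hit
pos 6: 0: hit
pos 7: 8: miss, evict 3, frames {0,4,8}
At position 7, page 3 is evicted.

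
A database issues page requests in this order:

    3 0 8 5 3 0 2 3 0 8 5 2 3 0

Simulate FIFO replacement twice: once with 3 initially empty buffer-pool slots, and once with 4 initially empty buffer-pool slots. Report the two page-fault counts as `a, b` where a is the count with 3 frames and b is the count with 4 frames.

11, 12

3 frames: F F F F F F F . . F F . F F → 11 faults.
4 frames: F F F F . . F F F F F F F F → 12 faults.
12 > 11: adding a frame increased faults — Belady's anomaly.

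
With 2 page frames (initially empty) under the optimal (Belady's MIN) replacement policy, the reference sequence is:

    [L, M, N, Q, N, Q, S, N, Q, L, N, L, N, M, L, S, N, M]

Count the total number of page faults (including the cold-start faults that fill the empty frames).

L -> fault, frames (L)
M -> fault, frames (L M)
N -> fault, evict M, frames (L N)
Q -> fault, evict L, frames (N Q)
N -> hit
Q -> hit
S -> fault, evict Q, frames (N S)
N -> hit
Q -> fault, evict S, frames (N Q)
L -> fault, evict Q, frames (N L)
N -> hit
L -> hit
N -> hit
M -> fault, evict N, frames (L M)
L -> hit
S -> fault, evict L, frames (M S)
N -> fault, evict S, frames (M N)
M -> hit
Page faults: 10.

10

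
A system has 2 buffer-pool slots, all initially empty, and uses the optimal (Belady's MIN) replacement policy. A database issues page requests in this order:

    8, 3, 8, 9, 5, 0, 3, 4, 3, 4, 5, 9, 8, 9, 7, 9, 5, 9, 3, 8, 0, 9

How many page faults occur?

14

8 → miss, frames (8)
3 → miss, frames (8 3)
8 → hit
9 → miss, evict 8, frames (3 9)
5 → miss, evict 9, frames (3 5)
0 → miss, evict 5, frames (3 0)
3 → hit
4 → miss, evict 0, frames (3 4)
3 → hit
4 → hit
5 → miss, evict 4, frames (3 5)
9 → miss, evict 3, frames (5 9)
8 → miss, evict 5, frames (9 8)
9 → hit
7 → miss, evict 8, frames (9 7)
9 → hit
5 → miss, evict 7, frames (9 5)
9 → hit
3 → miss, evict 5, frames (9 3)
8 → miss, evict 3, frames (9 8)
0 → miss, evict 8, frames (9 0)
9 → hit
Page faults: 14.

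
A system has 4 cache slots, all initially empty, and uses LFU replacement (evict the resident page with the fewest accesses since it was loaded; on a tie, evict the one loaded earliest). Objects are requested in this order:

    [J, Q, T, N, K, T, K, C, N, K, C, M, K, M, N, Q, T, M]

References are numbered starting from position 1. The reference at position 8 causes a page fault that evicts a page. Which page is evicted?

Q

pos 1: J -> miss, frames (J)
pos 2: Q -> miss, frames (J Q)
pos 3: T -> miss, frames (J Q T)
pos 4: N -> miss, frames (J Q T N)
pos 5: K -> miss, evict J, frames (Q T N K)
pos 6: T -> hit
pos 7: K -> hit
pos 8: C -> miss, evict Q, frames (T N K C)
At position 8, page Q is evicted.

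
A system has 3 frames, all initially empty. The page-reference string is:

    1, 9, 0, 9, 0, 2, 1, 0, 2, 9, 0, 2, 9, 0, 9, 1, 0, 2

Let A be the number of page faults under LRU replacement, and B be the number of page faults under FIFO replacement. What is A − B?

-1

Under LRU: F F F . . F F . . F . . . . . F . F → 8 faults.
Under FIFO: F F F . . F F . . F F F . . . F . . → 9 faults.
A − B = 8 − 9 = -1.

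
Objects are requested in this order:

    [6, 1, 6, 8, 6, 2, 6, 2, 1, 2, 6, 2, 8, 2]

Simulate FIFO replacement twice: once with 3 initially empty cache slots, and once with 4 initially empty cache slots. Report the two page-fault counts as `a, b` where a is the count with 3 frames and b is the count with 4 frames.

3 frames: F F . F . F F . F . . . F F → 8 faults.
4 frames: F F . F . F . . . . . . . . → 4 faults.
4 < 8: adding a frame reduced faults, as is typical.

8, 4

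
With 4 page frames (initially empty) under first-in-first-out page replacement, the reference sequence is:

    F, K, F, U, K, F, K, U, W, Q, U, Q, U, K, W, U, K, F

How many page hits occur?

12

F -> fault, frames {F}
K -> fault, frames {F,K}
F -> hit
U -> fault, frames {F,K,U}
K -> hit
F -> hit
K -> hit
U -> hit
W -> fault, frames {F,K,U,W}
Q -> fault, evict F, frames {K,U,W,Q}
U -> hit
Q -> hit
U -> hit
K -> hit
W -> hit
U -> hit
K -> hit
F -> fault, evict K, frames {U,W,Q,F}
Hits: 12.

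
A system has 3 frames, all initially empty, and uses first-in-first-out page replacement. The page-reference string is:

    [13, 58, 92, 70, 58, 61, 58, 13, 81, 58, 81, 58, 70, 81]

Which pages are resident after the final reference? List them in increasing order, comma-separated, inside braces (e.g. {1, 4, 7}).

{13, 70, 81}

13 → miss, frames [13]
58 → miss, frames [13, 58]
92 → miss, frames [13, 58, 92]
70 → miss, evict 13, frames [58, 92, 70]
58 → hit
61 → miss, evict 58, frames [92, 70, 61]
58 → miss, evict 92, frames [70, 61, 58]
13 → miss, evict 70, frames [61, 58, 13]
81 → miss, evict 61, frames [58, 13, 81]
58 → hit
81 → hit
58 → hit
70 → miss, evict 58, frames [13, 81, 70]
81 → hit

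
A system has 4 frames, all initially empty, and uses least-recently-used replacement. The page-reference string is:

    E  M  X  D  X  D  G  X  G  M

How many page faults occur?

E: miss, frames {E}
M: miss, frames {E,M}
X: miss, frames {E,M,X}
D: miss, frames {E,M,X,D}
X: hit
D: hit
G: miss, evict E, frames {M,X,D,G}
X: hit
G: hit
M: hit
Page faults: 5.

5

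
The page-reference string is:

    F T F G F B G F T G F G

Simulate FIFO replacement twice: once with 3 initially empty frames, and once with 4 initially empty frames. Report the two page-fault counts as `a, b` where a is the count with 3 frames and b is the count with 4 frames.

7, 4

3 frames: F F . F . F . F F F . . → 7 faults.
4 frames: F F . F . F . . . . . . → 4 faults.
4 < 7: adding a frame reduced faults, as is typical.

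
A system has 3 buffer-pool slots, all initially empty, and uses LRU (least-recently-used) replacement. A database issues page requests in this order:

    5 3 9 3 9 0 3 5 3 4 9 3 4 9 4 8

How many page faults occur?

8

5: fault, frames {5}
3: fault, frames {5,3}
9: fault, frames {5,3,9}
3: hit
9: hit
0: fault, evict 5, frames {3,9,0}
3: hit
5: fault, evict 9, frames {0,3,5}
3: hit
4: fault, evict 0, frames {5,3,4}
9: fault, evict 5, frames {3,4,9}
3: hit
4: hit
9: hit
4: hit
8: fault, evict 3, frames {9,4,8}
Page faults: 8.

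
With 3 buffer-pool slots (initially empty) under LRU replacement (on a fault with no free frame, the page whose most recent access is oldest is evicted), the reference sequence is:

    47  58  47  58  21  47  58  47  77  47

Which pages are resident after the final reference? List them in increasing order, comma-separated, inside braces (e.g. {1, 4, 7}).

{47, 58, 77}

47 → miss, frames (47)
58 → miss, frames (47 58)
47 → hit
58 → hit
21 → miss, frames (47 58 21)
47 → hit
58 → hit
47 → hit
77 → miss, evict 21, frames (58 47 77)
47 → hit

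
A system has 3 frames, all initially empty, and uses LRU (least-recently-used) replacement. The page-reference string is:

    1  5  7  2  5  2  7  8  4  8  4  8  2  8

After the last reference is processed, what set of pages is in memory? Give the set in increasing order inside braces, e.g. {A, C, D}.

1 → fault, frames (1)
5 → fault, frames (1 5)
7 → fault, frames (1 5 7)
2 → fault, evict 1, frames (5 7 2)
5 → hit
2 → hit
7 → hit
8 → fault, evict 5, frames (2 7 8)
4 → fault, evict 2, frames (7 8 4)
8 → hit
4 → hit
8 → hit
2 → fault, evict 7, frames (4 8 2)
8 → hit

{2, 4, 8}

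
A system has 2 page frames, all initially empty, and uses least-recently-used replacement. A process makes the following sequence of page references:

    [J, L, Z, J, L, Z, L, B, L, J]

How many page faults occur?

J: miss, frames (J)
L: miss, frames (J L)
Z: miss, evict J, frames (L Z)
J: miss, evict L, frames (Z J)
L: miss, evict Z, frames (J L)
Z: miss, evict J, frames (L Z)
L: hit
B: miss, evict Z, frames (L B)
L: hit
J: miss, evict B, frames (L J)
Page faults: 8.

8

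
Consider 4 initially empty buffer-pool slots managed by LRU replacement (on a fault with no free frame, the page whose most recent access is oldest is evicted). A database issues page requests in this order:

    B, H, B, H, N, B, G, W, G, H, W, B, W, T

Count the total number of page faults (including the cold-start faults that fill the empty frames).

7

B → fault, frames {B}
H → fault, frames {B,H}
B → hit
H → hit
N → fault, frames {B,H,N}
B → hit
G → fault, frames {H,N,B,G}
W → fault, evict H, frames {N,B,G,W}
G → hit
H → fault, evict N, frames {B,W,G,H}
W → hit
B → hit
W → hit
T → fault, evict G, frames {H,B,W,T}
Page faults: 7.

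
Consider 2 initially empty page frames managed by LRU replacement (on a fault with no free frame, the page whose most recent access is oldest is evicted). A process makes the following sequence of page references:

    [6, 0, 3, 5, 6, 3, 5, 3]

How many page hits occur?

1

6: miss, frames {6}
0: miss, frames {6,0}
3: miss, evict 6, frames {0,3}
5: miss, evict 0, frames {3,5}
6: miss, evict 3, frames {5,6}
3: miss, evict 5, frames {6,3}
5: miss, evict 6, frames {3,5}
3: hit
Hits: 1.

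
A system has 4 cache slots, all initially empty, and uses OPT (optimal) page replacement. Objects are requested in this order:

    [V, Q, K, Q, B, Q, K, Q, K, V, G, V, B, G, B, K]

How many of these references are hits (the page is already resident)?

11

V → fault, frames (V)
Q → fault, frames (V Q)
K → fault, frames (V Q K)
Q → hit
B → fault, frames (V Q K B)
Q → hit
K → hit
Q → hit
K → hit
V → hit
G → fault, evict Q, frames (V K B G)
V → hit
B → hit
G → hit
B → hit
K → hit
Hits: 11.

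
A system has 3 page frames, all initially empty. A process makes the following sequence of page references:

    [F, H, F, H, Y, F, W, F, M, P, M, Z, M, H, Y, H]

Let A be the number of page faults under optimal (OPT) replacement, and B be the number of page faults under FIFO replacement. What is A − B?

Under OPT: F F . . F . F . F F . F . . F . → 8 faults.
Under FIFO: F F . . F . F F F F . F . F F . → 10 faults.
A − B = 8 − 10 = -2.

-2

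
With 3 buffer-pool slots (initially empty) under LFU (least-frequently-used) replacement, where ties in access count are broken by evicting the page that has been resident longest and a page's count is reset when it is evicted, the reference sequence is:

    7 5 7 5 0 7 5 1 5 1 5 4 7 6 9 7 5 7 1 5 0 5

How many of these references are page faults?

7: miss, frames {7}
5: miss, frames {7,5}
7: hit
5: hit
0: miss, frames {7,5,0}
7: hit
5: hit
1: miss, evict 0, frames {7,5,1}
5: hit
1: hit
5: hit
4: miss, evict 1, frames {7,5,4}
7: hit
6: miss, evict 4, frames {7,5,6}
9: miss, evict 6, frames {7,5,9}
7: hit
5: hit
7: hit
1: miss, evict 9, frames {7,5,1}
5: hit
0: miss, evict 1, frames {7,5,0}
5: hit
Page faults: 9.

9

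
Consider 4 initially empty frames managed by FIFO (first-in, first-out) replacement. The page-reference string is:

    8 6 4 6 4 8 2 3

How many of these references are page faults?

8: fault, frames {8}
6: fault, frames {8,6}
4: fault, frames {8,6,4}
6: hit
4: hit
8: hit
2: fault, frames {8,6,4,2}
3: fault, evict 8, frames {6,4,2,3}
Page faults: 5.

5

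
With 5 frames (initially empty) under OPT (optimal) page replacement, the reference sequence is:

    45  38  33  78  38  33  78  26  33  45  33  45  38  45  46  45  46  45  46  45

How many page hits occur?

45: fault, frames [45]
38: fault, frames [45, 38]
33: fault, frames [45, 38, 33]
78: fault, frames [45, 38, 33, 78]
38: hit
33: hit
78: hit
26: fault, frames [45, 38, 33, 78, 26]
33: hit
45: hit
33: hit
45: hit
38: hit
45: hit
46: fault, evict 26, frames [45, 38, 33, 78, 46]
45: hit
46: hit
45: hit
46: hit
45: hit
Hits: 14.

14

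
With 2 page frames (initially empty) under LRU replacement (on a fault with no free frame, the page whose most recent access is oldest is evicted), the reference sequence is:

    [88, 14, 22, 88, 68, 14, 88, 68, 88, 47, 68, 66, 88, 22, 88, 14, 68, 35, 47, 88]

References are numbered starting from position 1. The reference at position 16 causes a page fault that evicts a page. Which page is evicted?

22

pos 1: 88: miss, frames {88}
pos 2: 14: miss, frames {88,14}
pos 3: 22: miss, evict 88, frames {14,22}
pos 4: 88: miss, evict 14, frames {22,88}
pos 5: 68: miss, evict 22, frames {88,68}
pos 6: 14: miss, evict 88, frames {68,14}
pos 7: 88: miss, evict 68, frames {14,88}
pos 8: 68: miss, evict 14, frames {88,68}
pos 9: 88: hit
pos 10: 47: miss, evict 68, frames {88,47}
pos 11: 68: miss, evict 88, frames {47,68}
pos 12: 66: miss, evict 47, frames {68,66}
pos 13: 88: miss, evict 68, frames {66,88}
pos 14: 22: miss, evict 66, frames {88,22}
pos 15: 88: hit
pos 16: 14: miss, evict 22, frames {88,14}
At position 16, page 22 is evicted.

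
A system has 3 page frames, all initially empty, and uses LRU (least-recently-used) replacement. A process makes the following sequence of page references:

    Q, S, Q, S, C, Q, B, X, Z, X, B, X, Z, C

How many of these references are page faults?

Q: fault, frames (Q)
S: fault, frames (Q S)
Q: hit
S: hit
C: fault, frames (Q S C)
Q: hit
B: fault, evict S, frames (C Q B)
X: fault, evict C, frames (Q B X)
Z: fault, evict Q, frames (B X Z)
X: hit
B: hit
X: hit
Z: hit
C: fault, evict B, frames (X Z C)
Page faults: 7.

7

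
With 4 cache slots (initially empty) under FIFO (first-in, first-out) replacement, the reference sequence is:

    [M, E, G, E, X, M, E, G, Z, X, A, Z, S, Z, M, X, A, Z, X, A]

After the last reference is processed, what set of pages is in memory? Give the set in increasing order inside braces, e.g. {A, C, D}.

M -> miss, frames {M}
E -> miss, frames {M,E}
G -> miss, frames {M,E,G}
E -> hit
X -> miss, frames {M,E,G,X}
M -> hit
E -> hit
G -> hit
Z -> miss, evict M, frames {E,G,X,Z}
X -> hit
A -> miss, evict E, frames {G,X,Z,A}
Z -> hit
S -> miss, evict G, frames {X,Z,A,S}
Z -> hit
M -> miss, evict X, frames {Z,A,S,M}
X -> miss, evict Z, frames {A,S,M,X}
A -> hit
Z -> miss, evict A, frames {S,M,X,Z}
X -> hit
A -> miss, evict S, frames {M,X,Z,A}

{A, M, X, Z}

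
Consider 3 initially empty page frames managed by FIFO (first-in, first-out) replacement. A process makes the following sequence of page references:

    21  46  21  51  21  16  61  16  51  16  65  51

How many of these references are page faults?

7

21 -> fault, frames [21]
46 -> fault, frames [21, 46]
21 -> hit
51 -> fault, frames [21, 46, 51]
21 -> hit
16 -> fault, evict 21, frames [46, 51, 16]
61 -> fault, evict 46, frames [51, 16, 61]
16 -> hit
51 -> hit
16 -> hit
65 -> fault, evict 51, frames [16, 61, 65]
51 -> fault, evict 16, frames [61, 65, 51]
Page faults: 7.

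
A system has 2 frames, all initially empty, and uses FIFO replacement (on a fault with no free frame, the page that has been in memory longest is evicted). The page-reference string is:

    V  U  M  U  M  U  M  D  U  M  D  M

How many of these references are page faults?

7

V: miss, frames {V}
U: miss, frames {V,U}
M: miss, evict V, frames {U,M}
U: hit
M: hit
U: hit
M: hit
D: miss, evict U, frames {M,D}
U: miss, evict M, frames {D,U}
M: miss, evict D, frames {U,M}
D: miss, evict U, frames {M,D}
M: hit
Page faults: 7.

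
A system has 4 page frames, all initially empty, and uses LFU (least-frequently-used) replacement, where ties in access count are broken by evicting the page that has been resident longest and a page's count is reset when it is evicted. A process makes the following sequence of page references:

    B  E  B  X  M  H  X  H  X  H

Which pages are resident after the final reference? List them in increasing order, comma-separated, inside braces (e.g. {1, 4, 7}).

{B, H, M, X}

B → miss, frames [B]
E → miss, frames [B, E]
B → hit
X → miss, frames [B, E, X]
M → miss, frames [B, E, X, M]
H → miss, evict E, frames [B, X, M, H]
X → hit
H → hit
X → hit
H → hit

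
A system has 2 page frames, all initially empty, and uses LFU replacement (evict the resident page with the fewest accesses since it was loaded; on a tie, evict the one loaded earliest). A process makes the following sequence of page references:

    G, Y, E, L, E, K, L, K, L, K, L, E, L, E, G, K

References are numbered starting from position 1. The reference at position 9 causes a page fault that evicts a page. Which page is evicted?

pos 1: G: fault, frames {G}
pos 2: Y: fault, frames {G,Y}
pos 3: E: fault, evict G, frames {Y,E}
pos 4: L: fault, evict Y, frames {E,L}
pos 5: E: hit
pos 6: K: fault, evict L, frames {E,K}
pos 7: L: fault, evict K, frames {E,L}
pos 8: K: fault, evict L, frames {E,K}
pos 9: L: fault, evict K, frames {E,L}
At position 9, page K is evicted.

K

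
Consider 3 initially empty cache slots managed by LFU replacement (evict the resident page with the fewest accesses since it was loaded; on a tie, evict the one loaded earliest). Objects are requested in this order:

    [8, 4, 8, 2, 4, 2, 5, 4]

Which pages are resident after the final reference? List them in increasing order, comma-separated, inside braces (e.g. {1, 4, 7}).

8 -> miss, frames (8)
4 -> miss, frames (8 4)
8 -> hit
2 -> miss, frames (8 4 2)
4 -> hit
2 -> hit
5 -> miss, evict 8, frames (4 2 5)
4 -> hit

{2, 4, 5}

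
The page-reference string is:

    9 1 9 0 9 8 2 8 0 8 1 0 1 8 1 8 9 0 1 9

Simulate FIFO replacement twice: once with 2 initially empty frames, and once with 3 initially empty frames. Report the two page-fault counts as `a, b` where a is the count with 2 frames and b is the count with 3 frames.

16, 10

2 frames: F F . F F F F . F F F F . F F . F F F F → 16 faults.
3 frames: F F . F . F F . . . F F . F . . F . F . → 10 faults.
10 < 16: adding a frame reduced faults, as is typical.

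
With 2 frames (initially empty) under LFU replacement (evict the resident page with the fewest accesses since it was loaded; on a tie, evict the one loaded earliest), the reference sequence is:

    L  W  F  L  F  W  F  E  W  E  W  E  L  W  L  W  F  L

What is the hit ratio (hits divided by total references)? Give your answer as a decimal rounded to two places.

0.17

L: fault, frames (L)
W: fault, frames (L W)
F: fault, evict L, frames (W F)
L: fault, evict W, frames (F L)
F: hit
W: fault, evict L, frames (F W)
F: hit
E: fault, evict W, frames (F E)
W: fault, evict E, frames (F W)
E: fault, evict W, frames (F E)
W: fault, evict E, frames (F W)
E: fault, evict W, frames (F E)
L: fault, evict E, frames (F L)
W: fault, evict L, frames (F W)
L: fault, evict W, frames (F L)
W: fault, evict L, frames (F W)
F: hit
L: fault, evict W, frames (F L)
Hits: 3 of 18 references → 3/18 = 0.1667.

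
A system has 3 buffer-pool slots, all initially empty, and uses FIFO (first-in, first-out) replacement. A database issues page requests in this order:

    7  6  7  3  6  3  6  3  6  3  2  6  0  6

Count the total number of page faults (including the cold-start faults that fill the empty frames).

7: miss, frames [7]
6: miss, frames [7, 6]
7: hit
3: miss, frames [7, 6, 3]
6: hit
3: hit
6: hit
3: hit
6: hit
3: hit
2: miss, evict 7, frames [6, 3, 2]
6: hit
0: miss, evict 6, frames [3, 2, 0]
6: miss, evict 3, frames [2, 0, 6]
Page faults: 6.

6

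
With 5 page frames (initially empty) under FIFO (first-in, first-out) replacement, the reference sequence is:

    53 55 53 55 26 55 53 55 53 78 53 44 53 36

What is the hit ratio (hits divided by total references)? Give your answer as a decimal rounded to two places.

53 → miss, frames [53]
55 → miss, frames [53, 55]
53 → hit
55 → hit
26 → miss, frames [53, 55, 26]
55 → hit
53 → hit
55 → hit
53 → hit
78 → miss, frames [53, 55, 26, 78]
53 → hit
44 → miss, frames [53, 55, 26, 78, 44]
53 → hit
36 → miss, evict 53, frames [55, 26, 78, 44, 36]
Hits: 8 of 14 references → 8/14 = 0.5714.

0.57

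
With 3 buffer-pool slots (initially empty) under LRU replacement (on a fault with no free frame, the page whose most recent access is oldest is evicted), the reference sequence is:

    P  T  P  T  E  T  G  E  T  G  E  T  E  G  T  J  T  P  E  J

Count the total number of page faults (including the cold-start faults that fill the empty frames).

P → miss, frames (P)
T → miss, frames (P T)
P → hit
T → hit
E → miss, frames (P T E)
T → hit
G → miss, evict P, frames (E T G)
E → hit
T → hit
G → hit
E → hit
T → hit
E → hit
G → hit
T → hit
J → miss, evict E, frames (G T J)
T → hit
P → miss, evict G, frames (J T P)
E → miss, evict J, frames (T P E)
J → miss, evict T, frames (P E J)
Page faults: 8.

8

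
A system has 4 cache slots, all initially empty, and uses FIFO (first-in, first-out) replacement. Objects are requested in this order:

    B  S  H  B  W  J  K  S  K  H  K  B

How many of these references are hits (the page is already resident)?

3

B -> fault, frames {B}
S -> fault, frames {B,S}
H -> fault, frames {B,S,H}
B -> hit
W -> fault, frames {B,S,H,W}
J -> fault, evict B, frames {S,H,W,J}
K -> fault, evict S, frames {H,W,J,K}
S -> fault, evict H, frames {W,J,K,S}
K -> hit
H -> fault, evict W, frames {J,K,S,H}
K -> hit
B -> fault, evict J, frames {K,S,H,B}
Hits: 3.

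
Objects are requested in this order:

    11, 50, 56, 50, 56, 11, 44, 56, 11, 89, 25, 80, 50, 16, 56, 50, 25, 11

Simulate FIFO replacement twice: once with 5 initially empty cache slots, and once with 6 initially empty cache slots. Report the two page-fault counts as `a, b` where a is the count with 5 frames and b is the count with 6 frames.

11, 10

5 frames: F F F . . . F . . F F F F F F . . F → 11 faults.
6 frames: F F F . . . F . . F F F . F . F . F → 10 faults.
10 < 11: adding a frame reduced faults, as is typical.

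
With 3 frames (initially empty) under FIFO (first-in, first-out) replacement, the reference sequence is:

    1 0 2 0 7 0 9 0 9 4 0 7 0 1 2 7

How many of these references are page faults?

1 → fault, frames [1]
0 → fault, frames [1, 0]
2 → fault, frames [1, 0, 2]
0 → hit
7 → fault, evict 1, frames [0, 2, 7]
0 → hit
9 → fault, evict 0, frames [2, 7, 9]
0 → fault, evict 2, frames [7, 9, 0]
9 → hit
4 → fault, evict 7, frames [9, 0, 4]
0 → hit
7 → fault, evict 9, frames [0, 4, 7]
0 → hit
1 → fault, evict 0, frames [4, 7, 1]
2 → fault, evict 4, frames [7, 1, 2]
7 → hit
Page faults: 10.

10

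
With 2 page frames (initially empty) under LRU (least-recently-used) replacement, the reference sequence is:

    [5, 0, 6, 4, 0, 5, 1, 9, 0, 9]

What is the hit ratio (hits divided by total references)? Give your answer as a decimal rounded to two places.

5: fault, frames (5)
0: fault, frames (5 0)
6: fault, evict 5, frames (0 6)
4: fault, evict 0, frames (6 4)
0: fault, evict 6, frames (4 0)
5: fault, evict 4, frames (0 5)
1: fault, evict 0, frames (5 1)
9: fault, evict 5, frames (1 9)
0: fault, evict 1, frames (9 0)
9: hit
Hits: 1 of 10 references → 1/10 = 0.1000.

0.10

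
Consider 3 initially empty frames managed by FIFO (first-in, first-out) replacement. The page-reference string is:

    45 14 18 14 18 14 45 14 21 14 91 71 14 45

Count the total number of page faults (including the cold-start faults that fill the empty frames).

8

45: fault, frames {45}
14: fault, frames {45,14}
18: fault, frames {45,14,18}
14: hit
18: hit
14: hit
45: hit
14: hit
21: fault, evict 45, frames {14,18,21}
14: hit
91: fault, evict 14, frames {18,21,91}
71: fault, evict 18, frames {21,91,71}
14: fault, evict 21, frames {91,71,14}
45: fault, evict 91, frames {71,14,45}
Page faults: 8.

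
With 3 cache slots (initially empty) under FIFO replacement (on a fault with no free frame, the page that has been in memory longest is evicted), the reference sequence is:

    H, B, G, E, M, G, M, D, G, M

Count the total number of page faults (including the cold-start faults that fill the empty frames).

H → miss, frames [H]
B → miss, frames [H, B]
G → miss, frames [H, B, G]
E → miss, evict H, frames [B, G, E]
M → miss, evict B, frames [G, E, M]
G → hit
M → hit
D → miss, evict G, frames [E, M, D]
G → miss, evict E, frames [M, D, G]
M → hit
Page faults: 7.

7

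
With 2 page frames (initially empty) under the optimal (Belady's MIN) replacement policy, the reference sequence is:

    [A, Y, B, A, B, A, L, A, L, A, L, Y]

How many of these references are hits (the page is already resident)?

7

A → fault, frames [A]
Y → fault, frames [A, Y]
B → fault, evict Y, frames [A, B]
A → hit
B → hit
A → hit
L → fault, evict B, frames [A, L]
A → hit
L → hit
A → hit
L → hit
Y → fault, evict L, frames [A, Y]
Hits: 7.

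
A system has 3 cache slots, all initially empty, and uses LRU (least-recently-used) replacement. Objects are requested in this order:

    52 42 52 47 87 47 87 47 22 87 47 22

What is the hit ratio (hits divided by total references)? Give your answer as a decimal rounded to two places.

0.58

52: fault, frames {52}
42: fault, frames {52,42}
52: hit
47: fault, frames {42,52,47}
87: fault, evict 42, frames {52,47,87}
47: hit
87: hit
47: hit
22: fault, evict 52, frames {87,47,22}
87: hit
47: hit
22: hit
Hits: 7 of 12 references → 7/12 = 0.5833.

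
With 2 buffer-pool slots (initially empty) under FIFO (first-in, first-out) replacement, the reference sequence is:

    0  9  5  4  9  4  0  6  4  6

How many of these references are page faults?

8

0 → miss, frames (0)
9 → miss, frames (0 9)
5 → miss, evict 0, frames (9 5)
4 → miss, evict 9, frames (5 4)
9 → miss, evict 5, frames (4 9)
4 → hit
0 → miss, evict 4, frames (9 0)
6 → miss, evict 9, frames (0 6)
4 → miss, evict 0, frames (6 4)
6 → hit
Page faults: 8.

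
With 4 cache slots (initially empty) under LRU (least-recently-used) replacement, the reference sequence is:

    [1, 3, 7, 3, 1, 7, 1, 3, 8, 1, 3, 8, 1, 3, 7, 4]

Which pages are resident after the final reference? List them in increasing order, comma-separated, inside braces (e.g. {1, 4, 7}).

{1, 3, 4, 7}

1 -> miss, frames (1)
3 -> miss, frames (1 3)
7 -> miss, frames (1 3 7)
3 -> hit
1 -> hit
7 -> hit
1 -> hit
3 -> hit
8 -> miss, frames (7 1 3 8)
1 -> hit
3 -> hit
8 -> hit
1 -> hit
3 -> hit
7 -> hit
4 -> miss, evict 8, frames (1 3 7 4)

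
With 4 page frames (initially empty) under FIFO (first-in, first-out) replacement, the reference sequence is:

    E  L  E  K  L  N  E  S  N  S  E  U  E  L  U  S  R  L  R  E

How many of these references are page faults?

E: miss, frames (E)
L: miss, frames (E L)
E: hit
K: miss, frames (E L K)
L: hit
N: miss, frames (E L K N)
E: hit
S: miss, evict E, frames (L K N S)
N: hit
S: hit
E: miss, evict L, frames (K N S E)
U: miss, evict K, frames (N S E U)
E: hit
L: miss, evict N, frames (S E U L)
U: hit
S: hit
R: miss, evict S, frames (E U L R)
L: hit
R: hit
E: hit
Page faults: 9.

9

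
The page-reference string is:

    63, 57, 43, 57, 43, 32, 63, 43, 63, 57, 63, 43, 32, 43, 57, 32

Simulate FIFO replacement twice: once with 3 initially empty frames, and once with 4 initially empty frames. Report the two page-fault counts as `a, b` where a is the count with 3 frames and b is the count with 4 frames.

8, 4

3 frames: F F F . . F F . . F . F F . . . → 8 faults.
4 frames: F F F . . F . . . . . . . . . . → 4 faults.
4 < 8: adding a frame reduced faults, as is typical.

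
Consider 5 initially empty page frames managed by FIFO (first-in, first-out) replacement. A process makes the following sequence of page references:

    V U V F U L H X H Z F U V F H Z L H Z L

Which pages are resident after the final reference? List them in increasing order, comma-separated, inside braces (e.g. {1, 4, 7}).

{F, H, L, V, Z}

V: miss, frames (V)
U: miss, frames (V U)
V: hit
F: miss, frames (V U F)
U: hit
L: miss, frames (V U F L)
H: miss, frames (V U F L H)
X: miss, evict V, frames (U F L H X)
H: hit
Z: miss, evict U, frames (F L H X Z)
F: hit
U: miss, evict F, frames (L H X Z U)
V: miss, evict L, frames (H X Z U V)
F: miss, evict H, frames (X Z U V F)
H: miss, evict X, frames (Z U V F H)
Z: hit
L: miss, evict Z, frames (U V F H L)
H: hit
Z: miss, evict U, frames (V F H L Z)
L: hit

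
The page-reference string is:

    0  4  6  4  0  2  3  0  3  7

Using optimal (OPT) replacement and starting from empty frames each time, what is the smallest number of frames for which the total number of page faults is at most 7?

f=1: 10 faults
f=2: 7 faults
f=3: 6 faults
f=4: 6 faults
f=5: 6 faults
f=6: 6 faults
Smallest f with faults ≤ 7 is 2.

2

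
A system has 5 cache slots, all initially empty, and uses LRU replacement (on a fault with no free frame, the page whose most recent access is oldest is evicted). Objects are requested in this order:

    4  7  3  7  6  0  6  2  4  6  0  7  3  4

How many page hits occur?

4 → fault, frames (4)
7 → fault, frames (4 7)
3 → fault, frames (4 7 3)
7 → hit
6 → fault, frames (4 3 7 6)
0 → fault, frames (4 3 7 6 0)
6 → hit
2 → fault, evict 4, frames (3 7 0 6 2)
4 → fault, evict 3, frames (7 0 6 2 4)
6 → hit
0 → hit
7 → hit
3 → fault, evict 2, frames (4 6 0 7 3)
4 → hit
Hits: 6.

6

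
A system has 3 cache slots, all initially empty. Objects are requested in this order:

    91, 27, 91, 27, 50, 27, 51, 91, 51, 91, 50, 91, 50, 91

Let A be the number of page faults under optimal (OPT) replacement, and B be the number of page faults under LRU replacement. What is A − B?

-2

Under OPT: F F . . F . F . . . . . . . → 4 faults.
Under LRU: F F . . F . F F . . F . . . → 6 faults.
A − B = 4 − 6 = -2.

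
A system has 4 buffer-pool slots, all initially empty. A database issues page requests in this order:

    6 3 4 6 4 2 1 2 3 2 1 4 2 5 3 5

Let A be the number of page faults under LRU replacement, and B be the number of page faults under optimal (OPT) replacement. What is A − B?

Under LRU: F F F . . F F . F . . . . F F . → 8 faults.
Under OPT: F F F . . F F . . . . . . F . . → 6 faults.
A − B = 8 − 6 = 2.

2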